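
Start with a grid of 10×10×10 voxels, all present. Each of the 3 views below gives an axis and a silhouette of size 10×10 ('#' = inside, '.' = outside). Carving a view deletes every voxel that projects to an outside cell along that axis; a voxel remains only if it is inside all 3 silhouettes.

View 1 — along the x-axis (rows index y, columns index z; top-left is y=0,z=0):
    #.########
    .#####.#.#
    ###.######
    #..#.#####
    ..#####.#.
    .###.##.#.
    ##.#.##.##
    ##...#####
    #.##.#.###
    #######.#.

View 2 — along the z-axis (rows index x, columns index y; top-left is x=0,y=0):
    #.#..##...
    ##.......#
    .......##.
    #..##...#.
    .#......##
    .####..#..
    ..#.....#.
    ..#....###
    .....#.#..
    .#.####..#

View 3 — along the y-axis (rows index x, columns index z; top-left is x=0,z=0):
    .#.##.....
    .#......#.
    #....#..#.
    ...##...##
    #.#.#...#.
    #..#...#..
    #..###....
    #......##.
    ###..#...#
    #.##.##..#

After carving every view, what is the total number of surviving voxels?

remaining voxels: 101

start: 10×10×10 = 1000 voxels
[1] x-view keeps 73 columns → grid now 730
[2] z-view keeps 35 columns → grid now 257
[3] y-view keeps 37 columns → grid now 101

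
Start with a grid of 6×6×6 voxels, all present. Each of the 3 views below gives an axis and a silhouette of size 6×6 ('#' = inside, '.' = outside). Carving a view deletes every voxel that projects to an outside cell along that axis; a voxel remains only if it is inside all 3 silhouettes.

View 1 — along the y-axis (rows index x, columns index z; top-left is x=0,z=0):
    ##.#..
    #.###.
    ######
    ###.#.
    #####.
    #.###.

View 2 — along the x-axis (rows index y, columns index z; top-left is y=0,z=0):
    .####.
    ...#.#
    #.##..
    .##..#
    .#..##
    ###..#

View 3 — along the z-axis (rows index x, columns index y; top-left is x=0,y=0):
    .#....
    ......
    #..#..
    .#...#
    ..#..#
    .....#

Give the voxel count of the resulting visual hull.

voxel count = 19

start: 6×6×6 = 216 voxels
step 1: project along y, AND mask (26/36) → |grid| = 156
step 2: project along x, AND mask (19/36) → |grid| = 77
step 3: project along z, AND mask (8/36) → |grid| = 19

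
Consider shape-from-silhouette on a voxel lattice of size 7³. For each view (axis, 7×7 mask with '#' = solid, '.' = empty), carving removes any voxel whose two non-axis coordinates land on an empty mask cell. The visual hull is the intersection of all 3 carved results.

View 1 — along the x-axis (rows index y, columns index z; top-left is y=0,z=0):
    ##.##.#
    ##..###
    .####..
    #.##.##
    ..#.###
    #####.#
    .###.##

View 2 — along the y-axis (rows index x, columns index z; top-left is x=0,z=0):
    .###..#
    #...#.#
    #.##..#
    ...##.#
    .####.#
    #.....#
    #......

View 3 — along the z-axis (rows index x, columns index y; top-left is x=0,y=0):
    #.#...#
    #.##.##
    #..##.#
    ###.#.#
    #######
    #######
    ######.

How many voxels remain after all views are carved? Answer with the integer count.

remaining voxels: 83

start: 7×7×7 = 343 voxels
V1 x: intersect with YZ mask (34 set) -- 238 left
V2 y: intersect with XZ mask (22 set) -- 112 left
V3 z: intersect with XY mask (37 set) -- 83 left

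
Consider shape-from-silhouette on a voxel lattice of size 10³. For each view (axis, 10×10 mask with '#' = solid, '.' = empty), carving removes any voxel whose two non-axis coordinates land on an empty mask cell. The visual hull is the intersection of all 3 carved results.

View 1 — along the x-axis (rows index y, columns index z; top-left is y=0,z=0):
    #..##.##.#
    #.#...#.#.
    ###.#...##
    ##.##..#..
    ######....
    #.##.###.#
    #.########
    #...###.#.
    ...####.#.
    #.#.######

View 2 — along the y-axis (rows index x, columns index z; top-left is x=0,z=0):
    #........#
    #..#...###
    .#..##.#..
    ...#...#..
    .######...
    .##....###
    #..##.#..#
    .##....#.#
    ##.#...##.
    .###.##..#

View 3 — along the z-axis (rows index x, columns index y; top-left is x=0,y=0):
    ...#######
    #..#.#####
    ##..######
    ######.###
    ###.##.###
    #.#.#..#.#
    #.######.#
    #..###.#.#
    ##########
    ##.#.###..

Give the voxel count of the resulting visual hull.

voxel count = 190

start: 10×10×10 = 1000 voxels
[1] x-view keeps 61 columns → grid now 610
[2] y-view keeps 44 columns → grid now 255
[3] z-view keeps 74 columns → grid now 190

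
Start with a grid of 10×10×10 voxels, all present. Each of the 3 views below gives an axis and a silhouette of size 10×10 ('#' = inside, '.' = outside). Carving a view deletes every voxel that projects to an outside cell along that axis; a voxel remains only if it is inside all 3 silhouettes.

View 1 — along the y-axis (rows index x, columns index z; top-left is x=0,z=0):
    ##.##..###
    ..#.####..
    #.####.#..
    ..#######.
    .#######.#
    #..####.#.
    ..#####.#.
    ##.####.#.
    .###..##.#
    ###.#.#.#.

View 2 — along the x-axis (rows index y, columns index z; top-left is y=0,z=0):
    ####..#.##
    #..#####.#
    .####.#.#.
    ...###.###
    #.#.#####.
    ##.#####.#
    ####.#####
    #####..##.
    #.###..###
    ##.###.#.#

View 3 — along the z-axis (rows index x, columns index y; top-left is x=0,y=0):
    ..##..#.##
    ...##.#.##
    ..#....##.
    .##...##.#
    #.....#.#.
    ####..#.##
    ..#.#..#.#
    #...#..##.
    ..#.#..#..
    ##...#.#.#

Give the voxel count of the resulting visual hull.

initial block: 10^3 = 1000
carve view 1 (along y, XZ-mask fill 64/100): 640 voxels remain
carve view 2 (along x, YZ-mask fill 71/100): 457 voxels remain
carve view 3 (along z, XY-mask fill 44/100): 197 voxels remain

voxel count = 197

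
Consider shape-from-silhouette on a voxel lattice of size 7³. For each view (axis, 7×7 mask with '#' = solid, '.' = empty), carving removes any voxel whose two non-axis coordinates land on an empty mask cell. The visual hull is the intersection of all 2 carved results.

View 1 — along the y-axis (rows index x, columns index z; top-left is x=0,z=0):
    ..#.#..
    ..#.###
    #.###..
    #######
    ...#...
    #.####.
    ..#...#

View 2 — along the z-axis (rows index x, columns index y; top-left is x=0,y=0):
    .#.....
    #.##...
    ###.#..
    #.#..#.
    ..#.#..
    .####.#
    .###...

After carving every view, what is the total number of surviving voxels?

start: 7×7×7 = 343 voxels
  1. axis=1 (XZ plane), |mask|=25  ⇒  voxels=175
  2. axis=2 (XY plane), |mask|=21  ⇒  voxels=84

|visual hull| = 84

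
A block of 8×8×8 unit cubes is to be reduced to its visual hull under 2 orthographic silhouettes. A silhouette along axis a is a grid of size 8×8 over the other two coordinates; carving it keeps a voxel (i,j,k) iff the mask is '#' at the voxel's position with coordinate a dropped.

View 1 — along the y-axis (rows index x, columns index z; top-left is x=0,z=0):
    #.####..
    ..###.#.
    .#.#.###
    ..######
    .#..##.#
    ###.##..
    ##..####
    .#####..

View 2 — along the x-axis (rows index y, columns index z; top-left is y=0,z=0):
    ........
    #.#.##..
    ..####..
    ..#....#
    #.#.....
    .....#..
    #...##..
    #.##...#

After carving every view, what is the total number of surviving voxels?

full grid |V| = 512
V1 y: intersect with XZ mask (40 set) -- 320 left
V2 x: intersect with YZ mask (20 set) -- 104 left

104 voxels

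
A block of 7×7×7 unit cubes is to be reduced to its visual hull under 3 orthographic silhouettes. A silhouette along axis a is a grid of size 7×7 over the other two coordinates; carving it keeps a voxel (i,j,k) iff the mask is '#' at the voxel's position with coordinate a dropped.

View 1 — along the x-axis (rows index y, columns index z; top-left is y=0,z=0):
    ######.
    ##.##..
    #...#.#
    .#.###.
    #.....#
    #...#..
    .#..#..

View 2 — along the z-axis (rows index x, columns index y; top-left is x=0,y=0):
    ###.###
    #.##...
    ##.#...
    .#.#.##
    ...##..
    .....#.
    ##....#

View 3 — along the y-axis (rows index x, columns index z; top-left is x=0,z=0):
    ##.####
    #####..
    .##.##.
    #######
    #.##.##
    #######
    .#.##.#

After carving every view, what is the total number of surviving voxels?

|visual hull| = 63

before carving: 343 voxels (7×7×7)
step 1: project along x, AND mask (23/49) → |grid| = 161
step 2: project along z, AND mask (22/49) → |grid| = 78
step 3: project along y, AND mask (38/49) → |grid| = 63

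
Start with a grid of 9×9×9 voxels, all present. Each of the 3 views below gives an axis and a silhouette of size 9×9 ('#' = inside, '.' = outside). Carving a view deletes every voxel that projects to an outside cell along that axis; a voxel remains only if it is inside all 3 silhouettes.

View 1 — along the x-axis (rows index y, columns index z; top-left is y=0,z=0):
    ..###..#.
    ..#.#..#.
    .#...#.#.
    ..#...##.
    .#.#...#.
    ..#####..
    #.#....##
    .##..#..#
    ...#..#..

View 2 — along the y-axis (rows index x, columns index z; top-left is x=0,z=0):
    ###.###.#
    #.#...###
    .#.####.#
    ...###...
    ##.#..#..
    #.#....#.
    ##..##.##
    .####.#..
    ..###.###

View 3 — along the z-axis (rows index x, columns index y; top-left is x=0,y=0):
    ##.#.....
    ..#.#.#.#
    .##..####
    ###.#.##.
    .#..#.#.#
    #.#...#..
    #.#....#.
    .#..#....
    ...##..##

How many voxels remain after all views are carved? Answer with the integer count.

start: 9×9×9 = 729 voxels
  1. axis=0 (YZ plane), |mask|=31  ⇒  voxels=279
  2. axis=1 (XZ plane), |mask|=45  ⇒  voxels=152
  3. axis=2 (XY plane), |mask|=35  ⇒  voxels=64

|visual hull| = 64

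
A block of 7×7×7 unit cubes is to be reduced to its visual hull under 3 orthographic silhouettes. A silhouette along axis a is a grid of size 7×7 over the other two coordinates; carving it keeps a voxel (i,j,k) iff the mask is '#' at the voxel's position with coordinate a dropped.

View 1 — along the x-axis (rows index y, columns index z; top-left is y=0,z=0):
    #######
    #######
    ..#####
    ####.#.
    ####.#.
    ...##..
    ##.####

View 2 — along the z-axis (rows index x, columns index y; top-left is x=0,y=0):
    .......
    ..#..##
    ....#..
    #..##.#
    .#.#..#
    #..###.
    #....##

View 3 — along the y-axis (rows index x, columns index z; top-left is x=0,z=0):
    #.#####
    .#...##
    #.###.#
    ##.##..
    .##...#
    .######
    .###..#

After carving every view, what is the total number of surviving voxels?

voxel count = 53

before carving: 343 voxels (7×7×7)
carve view 1 (along x, YZ-mask fill 37/49): 259 voxels remain
carve view 2 (along z, XY-mask fill 18/49): 93 voxels remain
carve view 3 (along y, XZ-mask fill 31/49): 53 voxels remain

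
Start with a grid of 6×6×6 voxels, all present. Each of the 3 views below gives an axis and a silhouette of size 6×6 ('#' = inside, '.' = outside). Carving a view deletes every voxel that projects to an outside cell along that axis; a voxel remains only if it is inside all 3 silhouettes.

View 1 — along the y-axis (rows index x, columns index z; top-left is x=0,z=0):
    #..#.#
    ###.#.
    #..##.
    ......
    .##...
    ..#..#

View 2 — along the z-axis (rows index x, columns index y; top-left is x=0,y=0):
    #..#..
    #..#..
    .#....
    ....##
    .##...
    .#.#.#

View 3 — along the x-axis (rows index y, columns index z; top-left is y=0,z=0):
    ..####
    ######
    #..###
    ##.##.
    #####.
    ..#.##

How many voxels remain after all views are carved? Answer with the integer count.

remaining voxels: 18

start: 6×6×6 = 216 voxels
after view 1 [y-axis, 14 of 36 cells solid] → remaining = 84
after view 2 [z-axis, 12 of 36 cells solid] → remaining = 27
after view 3 [x-axis, 26 of 36 cells solid] → remaining = 18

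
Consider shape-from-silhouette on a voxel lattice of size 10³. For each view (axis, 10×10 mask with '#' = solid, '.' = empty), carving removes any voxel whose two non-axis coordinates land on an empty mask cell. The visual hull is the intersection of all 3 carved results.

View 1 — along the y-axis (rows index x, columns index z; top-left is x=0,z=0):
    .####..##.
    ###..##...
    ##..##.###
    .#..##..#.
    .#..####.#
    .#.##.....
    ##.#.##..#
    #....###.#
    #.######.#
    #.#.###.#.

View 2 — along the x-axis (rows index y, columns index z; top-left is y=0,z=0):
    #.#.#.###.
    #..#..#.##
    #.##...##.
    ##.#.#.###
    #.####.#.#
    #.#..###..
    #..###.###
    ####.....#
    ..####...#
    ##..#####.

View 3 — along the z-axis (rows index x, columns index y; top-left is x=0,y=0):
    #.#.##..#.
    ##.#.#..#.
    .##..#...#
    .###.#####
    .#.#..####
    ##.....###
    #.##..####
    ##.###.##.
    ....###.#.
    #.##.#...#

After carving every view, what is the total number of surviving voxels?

|visual hull| = 179

full grid |V| = 1000
  1. axis=1 (XZ plane), |mask|=56  ⇒  voxels=560
  2. axis=0 (YZ plane), |mask|=59  ⇒  voxels=323
  3. axis=2 (XY plane), |mask|=56  ⇒  voxels=179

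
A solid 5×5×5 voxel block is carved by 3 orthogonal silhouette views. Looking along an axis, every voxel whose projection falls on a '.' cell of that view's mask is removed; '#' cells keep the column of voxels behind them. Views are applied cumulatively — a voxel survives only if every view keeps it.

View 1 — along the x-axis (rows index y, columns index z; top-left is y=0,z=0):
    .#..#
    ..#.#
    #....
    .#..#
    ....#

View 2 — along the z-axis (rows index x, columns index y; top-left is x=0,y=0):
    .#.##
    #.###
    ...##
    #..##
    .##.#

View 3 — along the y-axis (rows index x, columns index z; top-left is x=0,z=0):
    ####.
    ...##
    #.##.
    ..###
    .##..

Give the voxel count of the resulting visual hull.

voxel count = 9

start: 5×5×5 = 125 voxels
[1] x-view keeps 8 columns → grid now 40
[2] z-view keeps 15 columns → grid now 23
[3] y-view keeps 14 columns → grid now 9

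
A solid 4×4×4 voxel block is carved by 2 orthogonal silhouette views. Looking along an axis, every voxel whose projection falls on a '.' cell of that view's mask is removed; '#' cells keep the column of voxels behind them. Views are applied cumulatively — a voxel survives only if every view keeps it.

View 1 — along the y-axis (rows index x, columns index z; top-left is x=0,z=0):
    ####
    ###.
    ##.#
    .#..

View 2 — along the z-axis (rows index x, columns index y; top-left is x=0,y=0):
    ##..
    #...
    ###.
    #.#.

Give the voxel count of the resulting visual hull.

full grid |V| = 64
V1 y: intersect with XZ mask (11 set) -- 44 left
V2 z: intersect with XY mask (8 set) -- 22 left

22 voxels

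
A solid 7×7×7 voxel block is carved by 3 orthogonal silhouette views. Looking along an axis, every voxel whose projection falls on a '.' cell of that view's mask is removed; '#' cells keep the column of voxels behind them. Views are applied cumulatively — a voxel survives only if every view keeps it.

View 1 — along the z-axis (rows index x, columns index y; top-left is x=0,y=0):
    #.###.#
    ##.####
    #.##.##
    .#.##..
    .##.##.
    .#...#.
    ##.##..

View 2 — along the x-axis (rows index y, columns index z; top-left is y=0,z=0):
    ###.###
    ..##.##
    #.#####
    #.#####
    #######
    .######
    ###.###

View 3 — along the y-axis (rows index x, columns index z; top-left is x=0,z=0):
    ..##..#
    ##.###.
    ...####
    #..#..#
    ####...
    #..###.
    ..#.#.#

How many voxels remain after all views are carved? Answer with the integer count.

voxel count = 90

start: 7×7×7 = 343 voxels
after view 1 [z-axis, 29 of 49 cells solid] → remaining = 203
after view 2 [x-axis, 41 of 49 cells solid] → remaining = 169
after view 3 [y-axis, 26 of 49 cells solid] → remaining = 90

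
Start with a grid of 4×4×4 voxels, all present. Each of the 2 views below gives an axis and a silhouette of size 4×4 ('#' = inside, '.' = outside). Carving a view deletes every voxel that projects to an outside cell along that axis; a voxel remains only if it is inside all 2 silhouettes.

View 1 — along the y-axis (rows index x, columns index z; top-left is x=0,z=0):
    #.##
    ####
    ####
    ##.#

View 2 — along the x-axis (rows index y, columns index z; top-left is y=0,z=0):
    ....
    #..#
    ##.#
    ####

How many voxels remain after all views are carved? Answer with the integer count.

33 voxels

initial block: 4^3 = 64
step 1: project along y, AND mask (14/16) → |grid| = 56
step 2: project along x, AND mask (9/16) → |grid| = 33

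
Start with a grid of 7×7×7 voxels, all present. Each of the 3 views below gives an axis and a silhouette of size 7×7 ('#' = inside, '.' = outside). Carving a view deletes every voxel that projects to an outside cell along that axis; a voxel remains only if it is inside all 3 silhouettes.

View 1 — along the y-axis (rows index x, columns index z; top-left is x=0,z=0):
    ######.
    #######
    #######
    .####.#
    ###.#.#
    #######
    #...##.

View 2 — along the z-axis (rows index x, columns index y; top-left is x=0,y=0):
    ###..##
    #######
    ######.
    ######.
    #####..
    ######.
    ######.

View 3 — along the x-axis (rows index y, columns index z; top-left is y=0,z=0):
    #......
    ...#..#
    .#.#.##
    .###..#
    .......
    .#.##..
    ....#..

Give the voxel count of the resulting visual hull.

before carving: 343 voxels (7×7×7)
after view 1 [y-axis, 40 of 49 cells solid] → remaining = 280
after view 2 [z-axis, 41 of 49 cells solid] → remaining = 236
after view 3 [x-axis, 15 of 49 cells solid] → remaining = 74

|visual hull| = 74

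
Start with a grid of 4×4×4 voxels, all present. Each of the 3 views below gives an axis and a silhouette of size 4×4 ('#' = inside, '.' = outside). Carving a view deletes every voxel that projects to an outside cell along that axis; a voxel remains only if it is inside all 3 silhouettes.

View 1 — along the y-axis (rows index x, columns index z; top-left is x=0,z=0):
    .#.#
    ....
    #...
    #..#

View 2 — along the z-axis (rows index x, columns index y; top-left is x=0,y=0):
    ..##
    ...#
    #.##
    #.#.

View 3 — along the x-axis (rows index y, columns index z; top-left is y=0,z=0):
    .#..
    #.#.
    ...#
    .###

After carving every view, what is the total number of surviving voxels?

voxel count = 4

start: 4×4×4 = 64 voxels
V1 y: intersect with XZ mask (5 set) -- 20 left
V2 z: intersect with XY mask (8 set) -- 11 left
V3 x: intersect with YZ mask (7 set) -- 4 left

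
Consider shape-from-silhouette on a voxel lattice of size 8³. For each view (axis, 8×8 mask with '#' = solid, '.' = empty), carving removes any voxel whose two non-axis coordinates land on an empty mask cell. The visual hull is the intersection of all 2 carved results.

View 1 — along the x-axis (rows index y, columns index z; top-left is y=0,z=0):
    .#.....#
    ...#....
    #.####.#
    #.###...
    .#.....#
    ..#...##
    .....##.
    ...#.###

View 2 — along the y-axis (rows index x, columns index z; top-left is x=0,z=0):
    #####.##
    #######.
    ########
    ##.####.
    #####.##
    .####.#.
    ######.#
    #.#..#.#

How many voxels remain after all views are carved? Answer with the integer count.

full grid |V| = 512
V1 x: intersect with YZ mask (24 set) -- 192 left
V2 y: intersect with XZ mask (51 set) -- 149 left

|visual hull| = 149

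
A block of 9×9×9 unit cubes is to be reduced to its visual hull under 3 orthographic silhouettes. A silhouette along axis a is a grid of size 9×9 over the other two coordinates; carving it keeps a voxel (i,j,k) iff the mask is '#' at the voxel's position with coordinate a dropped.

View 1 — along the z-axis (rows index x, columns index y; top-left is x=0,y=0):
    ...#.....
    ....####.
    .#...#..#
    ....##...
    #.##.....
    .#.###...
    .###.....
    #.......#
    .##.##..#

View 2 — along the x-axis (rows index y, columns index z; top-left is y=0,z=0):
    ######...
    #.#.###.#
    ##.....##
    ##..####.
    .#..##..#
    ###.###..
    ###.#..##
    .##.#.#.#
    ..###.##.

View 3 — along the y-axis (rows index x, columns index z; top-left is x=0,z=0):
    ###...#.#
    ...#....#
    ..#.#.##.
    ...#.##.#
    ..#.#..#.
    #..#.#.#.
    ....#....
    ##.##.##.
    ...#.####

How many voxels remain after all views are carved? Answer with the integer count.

voxel count = 55

full grid |V| = 729
[1] z-view keeps 27 columns → grid now 243
[2] x-view keeps 48 columns → grid now 144
[3] y-view keeps 34 columns → grid now 55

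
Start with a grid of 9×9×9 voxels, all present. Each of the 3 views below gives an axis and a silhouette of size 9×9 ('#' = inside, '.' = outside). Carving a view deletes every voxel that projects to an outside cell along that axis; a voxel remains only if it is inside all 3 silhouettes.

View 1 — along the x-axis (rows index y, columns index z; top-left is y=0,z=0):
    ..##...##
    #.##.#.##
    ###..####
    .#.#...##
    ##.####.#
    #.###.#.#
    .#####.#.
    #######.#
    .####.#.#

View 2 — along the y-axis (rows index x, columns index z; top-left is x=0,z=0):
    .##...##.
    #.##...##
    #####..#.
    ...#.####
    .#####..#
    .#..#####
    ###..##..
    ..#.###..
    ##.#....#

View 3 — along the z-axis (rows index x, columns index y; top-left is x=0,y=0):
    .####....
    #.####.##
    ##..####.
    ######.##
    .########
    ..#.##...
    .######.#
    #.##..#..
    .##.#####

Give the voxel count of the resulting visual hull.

|visual hull| = 188

full grid |V| = 729
V1 x: intersect with YZ mask (54 set) -- 486 left
V2 y: intersect with XZ mask (45 set) -- 273 left
V3 z: intersect with XY mask (54 set) -- 188 left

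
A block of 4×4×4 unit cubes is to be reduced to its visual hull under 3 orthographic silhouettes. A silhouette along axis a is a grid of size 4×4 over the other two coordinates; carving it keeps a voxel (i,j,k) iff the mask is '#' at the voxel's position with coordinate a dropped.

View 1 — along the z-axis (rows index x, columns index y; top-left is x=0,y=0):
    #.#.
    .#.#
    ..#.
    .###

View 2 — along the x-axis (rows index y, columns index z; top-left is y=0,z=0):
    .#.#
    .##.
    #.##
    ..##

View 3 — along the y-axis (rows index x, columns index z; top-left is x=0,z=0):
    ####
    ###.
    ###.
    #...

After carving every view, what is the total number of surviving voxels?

|visual hull| = 11

full grid |V| = 64
after view 1 [z-axis, 8 of 16 cells solid] → remaining = 32
after view 2 [x-axis, 9 of 16 cells solid] → remaining = 19
after view 3 [y-axis, 11 of 16 cells solid] → remaining = 11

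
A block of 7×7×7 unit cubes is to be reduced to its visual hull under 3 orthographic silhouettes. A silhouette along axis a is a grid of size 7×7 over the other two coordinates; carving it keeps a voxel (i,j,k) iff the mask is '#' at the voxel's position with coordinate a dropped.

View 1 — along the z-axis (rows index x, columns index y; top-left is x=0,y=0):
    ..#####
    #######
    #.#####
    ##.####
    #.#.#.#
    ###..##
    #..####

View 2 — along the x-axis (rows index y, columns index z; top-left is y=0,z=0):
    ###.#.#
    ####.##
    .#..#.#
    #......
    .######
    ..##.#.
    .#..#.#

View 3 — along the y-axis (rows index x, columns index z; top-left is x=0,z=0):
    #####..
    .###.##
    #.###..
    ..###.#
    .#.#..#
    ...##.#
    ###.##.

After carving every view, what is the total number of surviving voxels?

|visual hull| = 87

start: 7×7×7 = 343 voxels
[1] z-view keeps 38 columns → grid now 266
[2] x-view keeps 27 columns → grid now 143
[3] y-view keeps 29 columns → grid now 87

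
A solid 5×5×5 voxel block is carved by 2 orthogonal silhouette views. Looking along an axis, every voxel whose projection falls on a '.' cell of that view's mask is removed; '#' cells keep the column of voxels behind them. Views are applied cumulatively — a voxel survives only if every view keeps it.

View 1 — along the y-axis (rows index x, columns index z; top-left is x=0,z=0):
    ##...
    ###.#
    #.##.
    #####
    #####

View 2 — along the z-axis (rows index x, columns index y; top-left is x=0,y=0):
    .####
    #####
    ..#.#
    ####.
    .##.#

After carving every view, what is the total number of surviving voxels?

before carving: 125 voxels (5×5×5)
V1 y: intersect with XZ mask (19 set) -- 95 left
V2 z: intersect with XY mask (18 set) -- 69 left

69 voxels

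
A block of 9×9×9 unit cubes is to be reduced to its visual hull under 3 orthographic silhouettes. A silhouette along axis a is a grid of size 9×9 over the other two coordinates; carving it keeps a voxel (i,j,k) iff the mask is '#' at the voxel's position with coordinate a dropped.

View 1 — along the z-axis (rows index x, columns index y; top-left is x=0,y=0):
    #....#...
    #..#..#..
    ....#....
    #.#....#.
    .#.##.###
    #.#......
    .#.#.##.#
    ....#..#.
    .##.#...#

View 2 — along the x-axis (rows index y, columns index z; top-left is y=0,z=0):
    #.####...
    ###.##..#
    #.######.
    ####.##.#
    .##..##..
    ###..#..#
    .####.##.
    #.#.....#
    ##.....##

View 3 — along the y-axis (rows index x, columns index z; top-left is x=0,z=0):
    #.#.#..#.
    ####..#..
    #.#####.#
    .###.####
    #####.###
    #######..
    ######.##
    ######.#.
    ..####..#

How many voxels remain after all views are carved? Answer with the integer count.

before carving: 729 voxels (9×9×9)
V1 z: intersect with XY mask (28 set) -- 252 left
V2 x: intersect with YZ mask (47 set) -- 145 left
V3 y: intersect with XZ mask (58 set) -- 110 left

|visual hull| = 110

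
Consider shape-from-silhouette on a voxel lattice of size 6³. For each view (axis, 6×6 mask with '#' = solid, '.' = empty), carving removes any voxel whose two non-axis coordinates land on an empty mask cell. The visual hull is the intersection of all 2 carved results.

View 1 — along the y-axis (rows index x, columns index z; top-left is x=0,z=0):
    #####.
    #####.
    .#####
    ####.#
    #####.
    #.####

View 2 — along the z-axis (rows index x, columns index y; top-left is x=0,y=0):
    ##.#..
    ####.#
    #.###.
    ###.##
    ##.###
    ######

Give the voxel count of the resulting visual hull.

full grid |V| = 216
[1] y-view keeps 30 columns → grid now 180
[2] z-view keeps 28 columns → grid now 140

|visual hull| = 140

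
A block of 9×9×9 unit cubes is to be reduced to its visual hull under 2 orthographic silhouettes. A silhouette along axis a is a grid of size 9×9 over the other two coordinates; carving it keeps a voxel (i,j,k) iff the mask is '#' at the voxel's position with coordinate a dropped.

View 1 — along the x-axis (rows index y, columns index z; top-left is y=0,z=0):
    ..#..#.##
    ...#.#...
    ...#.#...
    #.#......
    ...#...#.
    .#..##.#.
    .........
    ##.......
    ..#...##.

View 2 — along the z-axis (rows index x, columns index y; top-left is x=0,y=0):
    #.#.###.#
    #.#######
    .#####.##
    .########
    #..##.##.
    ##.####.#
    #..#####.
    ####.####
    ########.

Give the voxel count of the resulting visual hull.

start: 9×9×9 = 729 voxels
[1] x-view keeps 21 columns → grid now 189
[2] z-view keeps 63 columns → grid now 146

remaining voxels: 146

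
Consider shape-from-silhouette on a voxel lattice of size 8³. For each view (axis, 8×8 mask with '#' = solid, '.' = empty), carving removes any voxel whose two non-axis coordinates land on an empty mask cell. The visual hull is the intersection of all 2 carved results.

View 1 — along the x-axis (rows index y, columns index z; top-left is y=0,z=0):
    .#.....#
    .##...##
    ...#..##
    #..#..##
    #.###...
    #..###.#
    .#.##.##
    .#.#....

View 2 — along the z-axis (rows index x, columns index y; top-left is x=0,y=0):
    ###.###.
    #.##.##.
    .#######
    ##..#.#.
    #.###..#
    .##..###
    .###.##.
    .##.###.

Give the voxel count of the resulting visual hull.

initial block: 8^3 = 512
V1 x: intersect with YZ mask (29 set) -- 232 left
V2 z: intersect with XY mask (42 set) -- 160 left

voxel count = 160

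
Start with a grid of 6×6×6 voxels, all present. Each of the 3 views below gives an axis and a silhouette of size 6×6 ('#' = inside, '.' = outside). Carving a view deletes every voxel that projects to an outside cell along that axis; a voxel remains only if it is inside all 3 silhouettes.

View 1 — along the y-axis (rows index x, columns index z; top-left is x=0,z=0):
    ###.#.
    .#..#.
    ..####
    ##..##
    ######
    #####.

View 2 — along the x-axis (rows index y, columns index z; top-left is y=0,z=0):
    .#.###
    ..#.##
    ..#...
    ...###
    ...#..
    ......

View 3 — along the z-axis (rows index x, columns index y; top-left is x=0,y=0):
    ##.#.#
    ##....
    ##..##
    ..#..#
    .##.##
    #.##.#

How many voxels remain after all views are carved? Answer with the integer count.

before carving: 216 voxels (6×6×6)
carve view 1 (along y, XZ-mask fill 25/36): 150 voxels remain
carve view 2 (along x, YZ-mask fill 12/36): 49 voxels remain
carve view 3 (along z, XY-mask fill 20/36): 26 voxels remain

26 voxels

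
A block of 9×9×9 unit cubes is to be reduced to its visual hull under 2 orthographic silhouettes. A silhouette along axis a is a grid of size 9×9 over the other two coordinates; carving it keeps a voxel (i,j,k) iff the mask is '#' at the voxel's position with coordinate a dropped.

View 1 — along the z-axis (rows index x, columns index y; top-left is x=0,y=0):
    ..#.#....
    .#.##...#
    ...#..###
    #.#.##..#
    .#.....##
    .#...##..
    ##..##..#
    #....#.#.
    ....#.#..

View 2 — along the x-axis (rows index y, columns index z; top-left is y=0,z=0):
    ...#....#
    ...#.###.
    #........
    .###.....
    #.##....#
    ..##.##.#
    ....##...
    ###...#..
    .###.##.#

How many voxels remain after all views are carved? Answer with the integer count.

start: 9×9×9 = 729 voxels
V1 z: intersect with XY mask (31 set) -- 279 left
V2 x: intersect with YZ mask (31 set) -- 118 left

remaining voxels: 118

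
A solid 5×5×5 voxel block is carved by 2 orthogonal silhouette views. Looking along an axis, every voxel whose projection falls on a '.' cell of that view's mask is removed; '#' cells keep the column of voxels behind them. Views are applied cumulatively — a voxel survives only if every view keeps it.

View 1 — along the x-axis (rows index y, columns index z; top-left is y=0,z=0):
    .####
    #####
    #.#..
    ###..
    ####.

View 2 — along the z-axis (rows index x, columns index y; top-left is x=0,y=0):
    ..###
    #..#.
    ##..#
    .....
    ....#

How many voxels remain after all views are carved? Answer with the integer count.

full grid |V| = 125
after view 1 [x-axis, 18 of 25 cells solid] → remaining = 90
after view 2 [z-axis, 9 of 25 cells solid] → remaining = 33

remaining voxels: 33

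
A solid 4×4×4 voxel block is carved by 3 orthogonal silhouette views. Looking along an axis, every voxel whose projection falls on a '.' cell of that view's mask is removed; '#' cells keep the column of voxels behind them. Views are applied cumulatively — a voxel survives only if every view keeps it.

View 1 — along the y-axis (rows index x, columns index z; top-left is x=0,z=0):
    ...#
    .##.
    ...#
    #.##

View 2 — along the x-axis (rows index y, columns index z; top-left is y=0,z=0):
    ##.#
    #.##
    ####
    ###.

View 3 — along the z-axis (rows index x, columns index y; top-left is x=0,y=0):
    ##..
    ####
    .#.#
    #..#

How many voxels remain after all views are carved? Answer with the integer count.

start: 4×4×4 = 64 voxels
  1. axis=1 (XZ plane), |mask|=7  ⇒  voxels=28
  2. axis=0 (YZ plane), |mask|=13  ⇒  voxels=22
  3. axis=2 (XY plane), |mask|=10  ⇒  voxels=13

remaining voxels: 13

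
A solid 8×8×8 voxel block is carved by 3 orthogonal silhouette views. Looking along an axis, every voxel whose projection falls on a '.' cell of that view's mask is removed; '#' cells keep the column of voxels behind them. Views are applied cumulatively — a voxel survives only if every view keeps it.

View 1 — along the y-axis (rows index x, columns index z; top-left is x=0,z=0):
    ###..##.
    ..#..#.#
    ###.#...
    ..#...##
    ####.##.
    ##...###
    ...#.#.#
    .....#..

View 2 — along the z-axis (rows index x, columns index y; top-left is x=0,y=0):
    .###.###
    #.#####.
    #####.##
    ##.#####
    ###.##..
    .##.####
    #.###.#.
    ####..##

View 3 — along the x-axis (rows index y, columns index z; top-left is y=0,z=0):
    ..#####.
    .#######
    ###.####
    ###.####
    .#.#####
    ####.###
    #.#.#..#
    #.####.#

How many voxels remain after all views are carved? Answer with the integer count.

voxel count = 139

before carving: 512 voxels (8×8×8)
carve view 1 (along y, XZ-mask fill 30/64): 240 voxels remain
carve view 2 (along z, XY-mask fill 48/64): 178 voxels remain
carve view 3 (along x, YZ-mask fill 49/64): 139 voxels remain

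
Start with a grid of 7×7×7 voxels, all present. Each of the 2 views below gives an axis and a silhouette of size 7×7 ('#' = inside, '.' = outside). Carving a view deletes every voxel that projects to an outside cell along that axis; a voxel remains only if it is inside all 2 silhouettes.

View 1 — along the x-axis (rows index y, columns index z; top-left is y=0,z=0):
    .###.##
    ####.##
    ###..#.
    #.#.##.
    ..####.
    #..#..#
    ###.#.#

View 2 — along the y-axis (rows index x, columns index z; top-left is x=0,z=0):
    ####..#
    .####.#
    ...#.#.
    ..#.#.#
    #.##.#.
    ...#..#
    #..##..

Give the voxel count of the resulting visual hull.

|visual hull| = 106

full grid |V| = 343
V1 x: intersect with YZ mask (31 set) -- 217 left
V2 y: intersect with XZ mask (24 set) -- 106 left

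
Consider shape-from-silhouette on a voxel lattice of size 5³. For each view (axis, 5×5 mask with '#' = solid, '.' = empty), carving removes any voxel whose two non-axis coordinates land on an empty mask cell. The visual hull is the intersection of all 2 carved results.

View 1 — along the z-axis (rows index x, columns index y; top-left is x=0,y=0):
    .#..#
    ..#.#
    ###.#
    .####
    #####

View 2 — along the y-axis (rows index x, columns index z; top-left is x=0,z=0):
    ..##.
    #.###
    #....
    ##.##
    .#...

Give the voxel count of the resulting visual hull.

37 voxels

initial block: 5^3 = 125
after view 1 [z-axis, 17 of 25 cells solid] → remaining = 85
after view 2 [y-axis, 12 of 25 cells solid] → remaining = 37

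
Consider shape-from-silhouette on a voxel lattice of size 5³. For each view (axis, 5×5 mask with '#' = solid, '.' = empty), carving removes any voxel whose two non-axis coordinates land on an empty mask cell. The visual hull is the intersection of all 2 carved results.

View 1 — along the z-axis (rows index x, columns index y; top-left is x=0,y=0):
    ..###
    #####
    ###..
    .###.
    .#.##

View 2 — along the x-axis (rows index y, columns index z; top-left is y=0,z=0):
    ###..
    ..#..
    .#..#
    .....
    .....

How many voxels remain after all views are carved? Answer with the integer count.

initial block: 5^3 = 125
after view 1 [z-axis, 17 of 25 cells solid] → remaining = 85
after view 2 [x-axis, 6 of 25 cells solid] → remaining = 18

remaining voxels: 18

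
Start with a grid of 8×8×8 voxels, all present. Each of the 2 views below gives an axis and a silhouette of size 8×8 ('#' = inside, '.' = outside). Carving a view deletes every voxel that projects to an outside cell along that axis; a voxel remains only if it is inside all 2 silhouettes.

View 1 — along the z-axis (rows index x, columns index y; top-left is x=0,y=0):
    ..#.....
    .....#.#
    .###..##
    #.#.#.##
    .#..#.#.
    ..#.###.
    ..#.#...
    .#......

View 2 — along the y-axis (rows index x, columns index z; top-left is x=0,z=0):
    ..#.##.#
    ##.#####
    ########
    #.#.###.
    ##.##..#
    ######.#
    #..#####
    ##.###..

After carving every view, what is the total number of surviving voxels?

|visual hull| = 143

full grid |V| = 512
[1] z-view keeps 23 columns → grid now 184
[2] y-view keeps 47 columns → grid now 143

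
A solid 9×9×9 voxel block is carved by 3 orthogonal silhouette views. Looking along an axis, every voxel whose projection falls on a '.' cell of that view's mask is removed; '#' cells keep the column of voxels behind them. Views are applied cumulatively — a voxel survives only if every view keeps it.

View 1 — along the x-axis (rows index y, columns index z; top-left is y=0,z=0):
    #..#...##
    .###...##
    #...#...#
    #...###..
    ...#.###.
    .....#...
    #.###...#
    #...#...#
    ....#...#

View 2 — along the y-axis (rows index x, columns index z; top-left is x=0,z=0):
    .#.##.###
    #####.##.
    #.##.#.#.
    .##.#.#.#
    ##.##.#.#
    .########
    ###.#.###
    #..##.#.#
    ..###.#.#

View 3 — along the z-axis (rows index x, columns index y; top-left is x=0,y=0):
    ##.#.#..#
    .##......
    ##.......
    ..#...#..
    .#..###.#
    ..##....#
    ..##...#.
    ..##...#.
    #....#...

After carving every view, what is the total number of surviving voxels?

|visual hull| = 66

before carving: 729 voxels (9×9×9)
  1. axis=0 (YZ plane), |mask|=31  ⇒  voxels=279
  2. axis=1 (XZ plane), |mask|=54  ⇒  voxels=190
  3. axis=2 (XY plane), |mask|=27  ⇒  voxels=66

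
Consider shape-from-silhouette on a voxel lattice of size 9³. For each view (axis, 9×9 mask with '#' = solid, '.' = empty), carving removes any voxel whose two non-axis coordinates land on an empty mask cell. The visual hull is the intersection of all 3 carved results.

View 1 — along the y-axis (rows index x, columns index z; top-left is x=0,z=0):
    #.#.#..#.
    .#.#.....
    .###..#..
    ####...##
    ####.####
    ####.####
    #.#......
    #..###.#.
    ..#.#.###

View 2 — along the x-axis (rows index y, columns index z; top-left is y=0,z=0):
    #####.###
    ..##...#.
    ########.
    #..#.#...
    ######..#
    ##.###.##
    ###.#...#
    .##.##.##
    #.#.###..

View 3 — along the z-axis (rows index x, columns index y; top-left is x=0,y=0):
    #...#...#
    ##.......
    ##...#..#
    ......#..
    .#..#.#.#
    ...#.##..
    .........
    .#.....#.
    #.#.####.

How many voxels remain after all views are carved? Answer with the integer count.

start: 9×9×9 = 729 voxels
after view 1 [y-axis, 44 of 81 cells solid] → remaining = 396
after view 2 [x-axis, 52 of 81 cells solid] → remaining = 258
after view 3 [z-axis, 25 of 81 cells solid] → remaining = 84

84 voxels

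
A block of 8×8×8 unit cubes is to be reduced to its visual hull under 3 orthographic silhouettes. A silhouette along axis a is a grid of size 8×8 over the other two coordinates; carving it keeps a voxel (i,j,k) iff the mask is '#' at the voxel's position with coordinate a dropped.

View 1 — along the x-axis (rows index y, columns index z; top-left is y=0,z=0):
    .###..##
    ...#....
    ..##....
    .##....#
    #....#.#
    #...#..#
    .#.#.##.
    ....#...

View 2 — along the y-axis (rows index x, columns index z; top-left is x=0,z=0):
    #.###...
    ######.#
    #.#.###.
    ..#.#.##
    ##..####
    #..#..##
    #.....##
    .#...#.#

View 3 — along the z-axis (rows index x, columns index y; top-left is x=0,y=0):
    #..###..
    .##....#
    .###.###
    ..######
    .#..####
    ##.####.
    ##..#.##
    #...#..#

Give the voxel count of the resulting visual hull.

voxel count = 55

initial block: 8^3 = 512
step 1: project along x, AND mask (22/64) → |grid| = 176
step 2: project along y, AND mask (36/64) → |grid| = 97
step 3: project along z, AND mask (38/64) → |grid| = 55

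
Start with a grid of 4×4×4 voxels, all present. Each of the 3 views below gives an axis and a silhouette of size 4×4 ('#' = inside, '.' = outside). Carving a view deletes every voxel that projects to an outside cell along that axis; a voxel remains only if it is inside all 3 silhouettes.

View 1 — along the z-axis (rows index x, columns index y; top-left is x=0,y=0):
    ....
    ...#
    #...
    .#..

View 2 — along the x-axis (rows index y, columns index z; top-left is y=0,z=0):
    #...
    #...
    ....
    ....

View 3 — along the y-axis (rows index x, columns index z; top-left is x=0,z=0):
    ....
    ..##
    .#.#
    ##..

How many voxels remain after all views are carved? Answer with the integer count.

full grid |V| = 64
step 1: project along z, AND mask (3/16) → |grid| = 12
step 2: project along x, AND mask (2/16) → |grid| = 2
step 3: project along y, AND mask (6/16) → |grid| = 1

1 voxels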